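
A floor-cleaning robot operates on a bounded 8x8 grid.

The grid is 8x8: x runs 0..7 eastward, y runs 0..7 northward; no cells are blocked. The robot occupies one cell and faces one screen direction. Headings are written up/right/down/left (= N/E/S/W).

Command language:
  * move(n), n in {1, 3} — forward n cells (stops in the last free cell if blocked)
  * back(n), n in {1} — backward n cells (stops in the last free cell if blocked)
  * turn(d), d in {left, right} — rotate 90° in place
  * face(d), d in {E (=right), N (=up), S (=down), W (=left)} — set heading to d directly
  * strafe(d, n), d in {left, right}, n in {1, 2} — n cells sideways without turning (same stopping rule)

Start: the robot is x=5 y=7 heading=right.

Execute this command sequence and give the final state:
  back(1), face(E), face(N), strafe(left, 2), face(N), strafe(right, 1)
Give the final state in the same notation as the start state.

x=3 y=7 heading=up

start: x=5 y=7 heading=right
1. back(1) → x=4 y=7 heading=right
2. face(E) → x=4 y=7 heading=right
3. face(N) → x=4 y=7 heading=up
4. strafe(left, 2) → x=2 y=7 heading=up
5. face(N) → x=2 y=7 heading=up
6. strafe(right, 1) → x=3 y=7 heading=up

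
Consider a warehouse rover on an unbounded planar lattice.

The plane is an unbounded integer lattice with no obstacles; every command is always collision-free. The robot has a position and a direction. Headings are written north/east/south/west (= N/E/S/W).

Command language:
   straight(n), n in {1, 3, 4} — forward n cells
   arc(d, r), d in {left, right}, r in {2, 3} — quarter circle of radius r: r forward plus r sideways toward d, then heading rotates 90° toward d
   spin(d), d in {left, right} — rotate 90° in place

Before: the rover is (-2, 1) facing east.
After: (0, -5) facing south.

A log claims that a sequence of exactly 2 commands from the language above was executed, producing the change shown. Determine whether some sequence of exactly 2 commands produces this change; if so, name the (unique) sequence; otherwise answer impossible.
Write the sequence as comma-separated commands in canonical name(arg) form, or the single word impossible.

arc(right, 2), straight(4)

key: order matters: swapping arc(right, 2) and straight(4) lands elsewhere
begin: (-2, 1) facing east
[1] after arc(right, 2): (0, -1) facing south
[2] after straight(4): (0, -5) facing south
uniquely the one of 81 2-step routes that fits.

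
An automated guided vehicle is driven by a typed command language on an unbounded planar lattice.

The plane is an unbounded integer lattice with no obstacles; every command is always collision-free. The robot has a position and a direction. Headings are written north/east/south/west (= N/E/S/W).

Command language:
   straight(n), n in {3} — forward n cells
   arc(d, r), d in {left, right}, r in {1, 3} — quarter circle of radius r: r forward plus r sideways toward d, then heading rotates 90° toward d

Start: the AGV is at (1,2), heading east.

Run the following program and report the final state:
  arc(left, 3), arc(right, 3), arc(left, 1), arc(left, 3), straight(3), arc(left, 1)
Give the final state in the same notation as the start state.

t0: at (1,2), heading east
step 1 (arc(left, 3)): at (4,5), heading north
step 2 (arc(right, 3)): at (7,8), heading east
step 3 (arc(left, 1)): at (8,9), heading north
step 4 (arc(left, 3)): at (5,12), heading west
step 5 (straight(3)): at (2,12), heading west
step 6 (arc(left, 1)): at (1,11), heading south

at (1,11), heading south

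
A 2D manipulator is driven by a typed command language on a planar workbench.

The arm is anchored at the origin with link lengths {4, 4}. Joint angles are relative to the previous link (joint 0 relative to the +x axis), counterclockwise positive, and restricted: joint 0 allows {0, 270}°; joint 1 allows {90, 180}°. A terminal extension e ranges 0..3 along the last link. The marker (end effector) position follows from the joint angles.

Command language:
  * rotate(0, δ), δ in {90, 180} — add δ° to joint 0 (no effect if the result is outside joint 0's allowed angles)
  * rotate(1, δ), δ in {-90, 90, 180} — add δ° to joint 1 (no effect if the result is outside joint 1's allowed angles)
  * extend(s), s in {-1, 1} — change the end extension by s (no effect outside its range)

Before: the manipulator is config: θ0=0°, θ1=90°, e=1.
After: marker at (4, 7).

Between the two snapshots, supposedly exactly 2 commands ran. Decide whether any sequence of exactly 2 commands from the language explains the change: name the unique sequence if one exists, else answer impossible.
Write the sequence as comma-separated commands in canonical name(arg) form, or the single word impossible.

start: config: θ0=0°, θ1=90°, e=1
t=1 extend(1) ⇒ config: θ0=0°, θ1=90°, e=2
t=2 extend(1) ⇒ config: θ0=0°, θ1=90°, e=3
uniquely the one of 49 2-step routes that fits.

extend(1), extend(1)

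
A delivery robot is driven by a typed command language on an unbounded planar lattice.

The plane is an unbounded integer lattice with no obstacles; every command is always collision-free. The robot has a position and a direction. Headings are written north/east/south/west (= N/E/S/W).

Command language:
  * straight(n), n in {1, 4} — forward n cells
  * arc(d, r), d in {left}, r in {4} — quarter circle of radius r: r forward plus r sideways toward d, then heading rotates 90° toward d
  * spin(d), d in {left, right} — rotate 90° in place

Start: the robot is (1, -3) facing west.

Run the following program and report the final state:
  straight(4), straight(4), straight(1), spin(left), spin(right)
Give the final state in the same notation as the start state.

from: (1, -3) facing west
t=1 straight(4) ⇒ (-3, -3) facing west
t=2 straight(4) ⇒ (-7, -3) facing west
t=3 straight(1) ⇒ (-8, -3) facing west
t=4 spin(left) ⇒ (-8, -3) facing south
t=5 spin(right) ⇒ (-8, -3) facing west

(-8, -3) facing west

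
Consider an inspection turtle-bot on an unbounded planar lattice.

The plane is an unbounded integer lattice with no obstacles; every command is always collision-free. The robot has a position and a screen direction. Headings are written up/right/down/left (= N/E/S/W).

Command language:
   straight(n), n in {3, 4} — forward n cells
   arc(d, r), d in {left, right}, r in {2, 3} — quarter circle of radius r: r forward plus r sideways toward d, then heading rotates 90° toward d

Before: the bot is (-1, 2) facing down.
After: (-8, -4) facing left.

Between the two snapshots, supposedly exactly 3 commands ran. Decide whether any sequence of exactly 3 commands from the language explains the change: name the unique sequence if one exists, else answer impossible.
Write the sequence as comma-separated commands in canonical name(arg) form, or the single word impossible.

straight(3), arc(right, 3), straight(4)

key: cell and facing (now W) both changed — the 3 commands mix motion and turning
from: (-1, 2) facing down
1. straight(3) → (-1, -1) facing down
2. arc(right, 3) → (-4, -4) facing left
3. straight(4) → (-8, -4) facing left
uniquely the one of 216 3-step routes that fits.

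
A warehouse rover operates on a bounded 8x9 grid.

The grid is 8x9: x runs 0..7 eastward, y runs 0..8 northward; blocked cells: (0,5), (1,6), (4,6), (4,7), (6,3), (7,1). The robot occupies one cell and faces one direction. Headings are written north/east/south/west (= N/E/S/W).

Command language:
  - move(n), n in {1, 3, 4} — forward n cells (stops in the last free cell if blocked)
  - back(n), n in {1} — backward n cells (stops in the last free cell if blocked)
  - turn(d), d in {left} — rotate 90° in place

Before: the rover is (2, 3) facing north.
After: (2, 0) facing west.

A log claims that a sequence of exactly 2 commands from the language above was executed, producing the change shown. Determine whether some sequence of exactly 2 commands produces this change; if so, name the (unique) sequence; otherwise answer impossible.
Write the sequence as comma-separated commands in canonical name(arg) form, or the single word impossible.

checked all 2-command options: none fits.

impossible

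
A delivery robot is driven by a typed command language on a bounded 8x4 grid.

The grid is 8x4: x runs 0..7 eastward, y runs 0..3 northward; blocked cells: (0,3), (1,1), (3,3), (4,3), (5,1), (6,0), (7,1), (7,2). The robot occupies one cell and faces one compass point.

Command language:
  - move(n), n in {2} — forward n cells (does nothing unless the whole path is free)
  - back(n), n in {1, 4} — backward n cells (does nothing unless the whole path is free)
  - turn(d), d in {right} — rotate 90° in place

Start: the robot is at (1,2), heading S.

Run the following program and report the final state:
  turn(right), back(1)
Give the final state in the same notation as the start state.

at (2,2), heading W

from: at (1,2), heading S
step 1 (turn(right)): at (1,2), heading W
step 2 (back(1)): at (2,2), heading W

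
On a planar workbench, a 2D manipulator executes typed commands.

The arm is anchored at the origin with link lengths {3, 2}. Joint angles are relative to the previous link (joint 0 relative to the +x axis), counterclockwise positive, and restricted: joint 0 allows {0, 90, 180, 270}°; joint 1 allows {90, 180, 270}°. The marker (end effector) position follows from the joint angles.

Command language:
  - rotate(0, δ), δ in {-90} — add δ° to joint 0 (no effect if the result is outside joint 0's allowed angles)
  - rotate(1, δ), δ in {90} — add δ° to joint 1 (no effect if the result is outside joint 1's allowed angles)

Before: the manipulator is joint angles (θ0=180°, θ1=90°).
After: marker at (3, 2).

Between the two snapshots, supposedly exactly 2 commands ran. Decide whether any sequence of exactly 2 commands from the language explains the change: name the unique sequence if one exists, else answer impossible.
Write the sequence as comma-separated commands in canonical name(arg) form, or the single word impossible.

rotate(0, -90), rotate(0, -90)

start: joint angles (θ0=180°, θ1=90°)
t=1 rotate(0, -90) ⇒ joint angles (θ0=90°, θ1=90°)
t=2 rotate(0, -90) ⇒ joint angles (θ0=0°, θ1=90°)
all 4 alternatives checked — unique.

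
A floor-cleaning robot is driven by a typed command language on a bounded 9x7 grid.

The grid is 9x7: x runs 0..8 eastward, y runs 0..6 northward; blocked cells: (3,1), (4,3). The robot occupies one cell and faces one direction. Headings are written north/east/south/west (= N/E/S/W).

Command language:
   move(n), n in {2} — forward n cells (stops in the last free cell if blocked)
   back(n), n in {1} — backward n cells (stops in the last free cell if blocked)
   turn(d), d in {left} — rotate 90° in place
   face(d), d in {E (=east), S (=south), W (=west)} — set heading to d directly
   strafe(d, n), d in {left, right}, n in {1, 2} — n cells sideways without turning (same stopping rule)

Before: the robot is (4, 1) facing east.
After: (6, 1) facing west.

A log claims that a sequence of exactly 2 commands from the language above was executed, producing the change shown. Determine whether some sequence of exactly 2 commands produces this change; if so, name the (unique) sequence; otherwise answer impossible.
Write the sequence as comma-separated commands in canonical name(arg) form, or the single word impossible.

key: order matters: swapping move(2) and face(W) lands elsewhere
begin: (4, 1) facing east
[1] after move(2): (6, 1) facing east
[2] after face(W): (6, 1) facing west
uniquely the one of 100 2-step routes that fits.

move(2), face(W)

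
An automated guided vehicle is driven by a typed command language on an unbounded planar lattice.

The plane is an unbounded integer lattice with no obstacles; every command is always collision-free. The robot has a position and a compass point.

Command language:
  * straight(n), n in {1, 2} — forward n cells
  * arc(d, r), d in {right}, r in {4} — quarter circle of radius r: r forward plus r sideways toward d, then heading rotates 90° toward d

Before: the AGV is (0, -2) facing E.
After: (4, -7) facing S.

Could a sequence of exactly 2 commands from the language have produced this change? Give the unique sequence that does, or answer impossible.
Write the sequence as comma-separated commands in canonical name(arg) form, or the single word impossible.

key: cell and facing (now S) both changed — the 2 commands mix motion and turning
initial: (0, -2) facing E
[1] after arc(right, 4): (4, -6) facing S
[2] after straight(1): (4, -7) facing S
uniquely the one of 9 2-step routes that fits.

arc(right, 4), straight(1)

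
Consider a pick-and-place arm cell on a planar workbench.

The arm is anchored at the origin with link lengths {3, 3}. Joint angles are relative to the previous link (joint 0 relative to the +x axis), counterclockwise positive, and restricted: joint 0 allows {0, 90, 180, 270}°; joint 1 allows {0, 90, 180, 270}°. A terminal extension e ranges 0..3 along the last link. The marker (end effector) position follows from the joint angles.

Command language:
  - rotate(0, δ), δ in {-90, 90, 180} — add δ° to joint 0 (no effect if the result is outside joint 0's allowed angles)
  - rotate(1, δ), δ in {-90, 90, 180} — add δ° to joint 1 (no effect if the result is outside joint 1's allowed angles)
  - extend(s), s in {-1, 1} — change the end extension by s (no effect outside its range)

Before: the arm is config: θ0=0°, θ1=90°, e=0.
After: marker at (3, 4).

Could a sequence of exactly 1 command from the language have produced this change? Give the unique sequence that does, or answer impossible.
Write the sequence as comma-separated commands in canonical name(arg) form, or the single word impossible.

initial: config: θ0=0°, θ1=90°, e=0
[1] after extend(1): config: θ0=0°, θ1=90°, e=1
all 8 alternatives checked — unique.

extend(1)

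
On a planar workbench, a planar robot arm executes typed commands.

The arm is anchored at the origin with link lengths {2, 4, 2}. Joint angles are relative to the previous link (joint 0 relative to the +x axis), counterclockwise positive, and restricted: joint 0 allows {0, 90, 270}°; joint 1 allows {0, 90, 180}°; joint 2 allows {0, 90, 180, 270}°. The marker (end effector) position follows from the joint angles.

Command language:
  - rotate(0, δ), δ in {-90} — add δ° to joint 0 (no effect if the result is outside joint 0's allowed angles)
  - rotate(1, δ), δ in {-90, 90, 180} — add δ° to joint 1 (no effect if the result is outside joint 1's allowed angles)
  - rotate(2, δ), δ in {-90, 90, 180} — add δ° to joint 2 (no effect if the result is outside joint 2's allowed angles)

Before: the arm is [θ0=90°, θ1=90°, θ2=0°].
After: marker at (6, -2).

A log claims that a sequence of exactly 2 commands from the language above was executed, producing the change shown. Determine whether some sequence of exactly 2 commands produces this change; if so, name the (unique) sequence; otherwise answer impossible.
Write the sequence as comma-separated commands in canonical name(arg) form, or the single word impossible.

from: [θ0=90°, θ1=90°, θ2=0°]
step 1 (rotate(0, -90)): [θ0=0°, θ1=90°, θ2=0°]
step 2 (rotate(0, -90)): [θ0=270°, θ1=90°, θ2=0°]
all 49 alternatives checked — unique.

rotate(0, -90), rotate(0, -90)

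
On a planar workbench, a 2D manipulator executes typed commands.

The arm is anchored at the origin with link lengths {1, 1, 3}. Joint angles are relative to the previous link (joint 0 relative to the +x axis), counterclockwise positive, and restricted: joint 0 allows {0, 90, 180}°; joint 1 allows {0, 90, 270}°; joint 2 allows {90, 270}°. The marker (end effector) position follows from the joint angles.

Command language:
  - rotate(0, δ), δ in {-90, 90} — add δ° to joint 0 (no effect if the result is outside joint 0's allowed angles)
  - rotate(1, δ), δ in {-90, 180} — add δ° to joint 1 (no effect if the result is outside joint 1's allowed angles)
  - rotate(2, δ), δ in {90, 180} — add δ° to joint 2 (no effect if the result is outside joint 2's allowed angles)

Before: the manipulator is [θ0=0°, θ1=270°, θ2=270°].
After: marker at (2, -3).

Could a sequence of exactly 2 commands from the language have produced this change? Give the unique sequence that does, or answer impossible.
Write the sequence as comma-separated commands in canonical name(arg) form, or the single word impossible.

key: order matters: swapping rotate(1, 180) and rotate(1, -90) lands elsewhere
from: [θ0=0°, θ1=270°, θ2=270°]
[1] after rotate(1, 180): [θ0=0°, θ1=90°, θ2=270°]
[2] after rotate(1, -90): [θ0=0°, θ1=0°, θ2=270°]
all 36 alternatives checked — unique.

rotate(1, 180), rotate(1, -90)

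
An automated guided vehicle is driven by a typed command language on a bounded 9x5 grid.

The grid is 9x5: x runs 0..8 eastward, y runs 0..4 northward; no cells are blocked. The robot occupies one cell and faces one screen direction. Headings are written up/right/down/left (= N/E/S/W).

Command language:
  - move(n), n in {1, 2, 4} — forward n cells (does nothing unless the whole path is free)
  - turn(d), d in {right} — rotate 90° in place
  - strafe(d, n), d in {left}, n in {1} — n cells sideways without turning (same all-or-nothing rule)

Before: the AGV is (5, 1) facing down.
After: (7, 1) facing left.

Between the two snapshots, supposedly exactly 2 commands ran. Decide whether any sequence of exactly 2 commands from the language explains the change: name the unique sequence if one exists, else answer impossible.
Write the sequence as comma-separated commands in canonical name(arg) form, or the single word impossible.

every 2-command combo misses the target.

impossible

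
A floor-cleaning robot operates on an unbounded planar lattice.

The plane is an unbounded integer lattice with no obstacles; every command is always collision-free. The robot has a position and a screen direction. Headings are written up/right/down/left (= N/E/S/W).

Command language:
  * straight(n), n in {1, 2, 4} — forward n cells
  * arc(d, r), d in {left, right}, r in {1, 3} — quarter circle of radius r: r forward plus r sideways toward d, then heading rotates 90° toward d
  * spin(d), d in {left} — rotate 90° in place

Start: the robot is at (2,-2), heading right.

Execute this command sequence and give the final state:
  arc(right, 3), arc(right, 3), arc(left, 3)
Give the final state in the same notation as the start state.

at (-1,-11), heading down

initial: at (2,-2), heading right
step 1 (arc(right, 3)): at (5,-5), heading down
step 2 (arc(right, 3)): at (2,-8), heading left
step 3 (arc(left, 3)): at (-1,-11), heading down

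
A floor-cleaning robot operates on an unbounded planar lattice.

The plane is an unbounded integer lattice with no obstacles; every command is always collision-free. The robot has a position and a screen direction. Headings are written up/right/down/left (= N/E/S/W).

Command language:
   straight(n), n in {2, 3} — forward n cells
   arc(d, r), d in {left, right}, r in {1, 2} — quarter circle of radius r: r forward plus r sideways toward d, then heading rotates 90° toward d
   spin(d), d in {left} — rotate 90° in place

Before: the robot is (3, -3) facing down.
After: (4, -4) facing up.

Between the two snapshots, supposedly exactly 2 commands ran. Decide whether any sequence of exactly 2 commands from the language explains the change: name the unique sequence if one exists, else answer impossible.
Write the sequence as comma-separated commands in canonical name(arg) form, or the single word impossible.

arc(left, 1), spin(left)

key: order matters: swapping arc(left, 1) and spin(left) lands elsewhere
start: (3, -3) facing down
[1] after arc(left, 1): (4, -4) facing right
[2] after spin(left): (4, -4) facing up
uniquely the one of 49 2-step routes that fits.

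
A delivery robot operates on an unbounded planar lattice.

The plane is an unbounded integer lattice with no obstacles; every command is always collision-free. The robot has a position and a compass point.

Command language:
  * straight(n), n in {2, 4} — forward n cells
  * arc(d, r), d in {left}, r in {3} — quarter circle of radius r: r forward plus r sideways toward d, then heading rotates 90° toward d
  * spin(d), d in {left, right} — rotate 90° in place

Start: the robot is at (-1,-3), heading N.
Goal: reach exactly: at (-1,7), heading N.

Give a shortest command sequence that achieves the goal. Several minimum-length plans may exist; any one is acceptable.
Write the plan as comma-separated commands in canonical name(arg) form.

t0: at (-1,-3), heading N
t=1 straight(4) ⇒ at (-1,1), heading N
t=2 straight(4) ⇒ at (-1,5), heading N
t=3 straight(2) ⇒ at (-1,7), heading N
shorter routes all fall short; 3 is best.

straight(4), straight(4), straight(2)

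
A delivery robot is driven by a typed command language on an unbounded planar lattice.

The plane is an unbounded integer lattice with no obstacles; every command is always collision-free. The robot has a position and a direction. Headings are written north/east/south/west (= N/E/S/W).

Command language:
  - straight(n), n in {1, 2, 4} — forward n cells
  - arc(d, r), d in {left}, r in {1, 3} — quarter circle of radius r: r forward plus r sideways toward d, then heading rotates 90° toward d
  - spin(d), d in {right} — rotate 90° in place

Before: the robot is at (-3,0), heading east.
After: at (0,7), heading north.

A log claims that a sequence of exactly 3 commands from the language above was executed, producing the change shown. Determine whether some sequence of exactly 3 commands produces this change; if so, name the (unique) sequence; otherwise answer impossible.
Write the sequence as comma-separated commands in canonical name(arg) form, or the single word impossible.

arc(left, 3), straight(2), straight(2)

key: cell and facing (now N) both changed — the 3 commands mix motion and turning
start: at (-3,0), heading east
1. arc(left, 3) → at (0,3), heading north
2. straight(2) → at (0,5), heading north
3. straight(2) → at (0,7), heading north
no rival 3-sequence matches.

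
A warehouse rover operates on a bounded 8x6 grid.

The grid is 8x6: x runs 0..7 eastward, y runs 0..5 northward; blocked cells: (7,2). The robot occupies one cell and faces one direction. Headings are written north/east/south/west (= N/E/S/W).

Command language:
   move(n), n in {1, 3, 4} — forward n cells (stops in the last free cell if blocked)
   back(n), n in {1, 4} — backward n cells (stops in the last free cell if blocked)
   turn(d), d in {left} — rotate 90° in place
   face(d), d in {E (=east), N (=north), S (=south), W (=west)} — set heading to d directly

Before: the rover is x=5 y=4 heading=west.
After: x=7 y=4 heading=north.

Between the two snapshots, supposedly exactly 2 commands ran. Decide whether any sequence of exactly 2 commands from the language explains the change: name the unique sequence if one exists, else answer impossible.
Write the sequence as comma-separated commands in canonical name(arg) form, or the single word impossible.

key: running face(N) before back(4) would end elsewhere — order is forced
start: x=5 y=4 heading=west
t=1 back(4) ⇒ x=7 y=4 heading=west
t=2 face(N) ⇒ x=7 y=4 heading=north
all 100 alternatives checked — unique.

back(4), face(N)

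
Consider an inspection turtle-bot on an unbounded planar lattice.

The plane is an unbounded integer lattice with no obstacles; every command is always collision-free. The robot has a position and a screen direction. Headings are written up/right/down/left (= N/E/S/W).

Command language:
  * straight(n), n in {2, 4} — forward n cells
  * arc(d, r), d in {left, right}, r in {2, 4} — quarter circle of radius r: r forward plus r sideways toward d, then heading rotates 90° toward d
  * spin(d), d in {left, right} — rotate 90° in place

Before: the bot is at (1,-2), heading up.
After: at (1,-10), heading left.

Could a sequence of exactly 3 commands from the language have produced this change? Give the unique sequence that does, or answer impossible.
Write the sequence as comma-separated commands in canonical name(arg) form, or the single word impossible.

key: running arc(right, 4) before spin(right) would end elsewhere — order is forced
begin: at (1,-2), heading up
1. spin(right) → at (1,-2), heading right
2. arc(right, 4) → at (5,-6), heading down
3. arc(right, 4) → at (1,-10), heading left
all 512 alternatives checked — unique.

spin(right), arc(right, 4), arc(right, 4)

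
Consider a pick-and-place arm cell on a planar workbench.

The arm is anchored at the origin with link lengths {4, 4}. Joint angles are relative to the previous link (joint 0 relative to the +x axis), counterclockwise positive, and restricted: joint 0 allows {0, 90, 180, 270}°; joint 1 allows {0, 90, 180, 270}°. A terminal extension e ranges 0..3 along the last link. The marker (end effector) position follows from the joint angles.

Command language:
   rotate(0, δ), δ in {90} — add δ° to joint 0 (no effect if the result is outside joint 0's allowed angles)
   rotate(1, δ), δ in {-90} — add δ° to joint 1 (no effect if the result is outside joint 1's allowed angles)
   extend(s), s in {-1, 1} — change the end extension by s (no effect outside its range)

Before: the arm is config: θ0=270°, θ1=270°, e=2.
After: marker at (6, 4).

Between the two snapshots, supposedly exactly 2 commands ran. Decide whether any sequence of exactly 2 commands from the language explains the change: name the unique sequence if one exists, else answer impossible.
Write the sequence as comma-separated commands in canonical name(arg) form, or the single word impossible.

rotate(0, 90), rotate(0, 90)

initial: config: θ0=270°, θ1=270°, e=2
1. rotate(0, 90) → config: θ0=0°, θ1=270°, e=2
2. rotate(0, 90) → config: θ0=90°, θ1=270°, e=2
all 16 alternatives checked — unique.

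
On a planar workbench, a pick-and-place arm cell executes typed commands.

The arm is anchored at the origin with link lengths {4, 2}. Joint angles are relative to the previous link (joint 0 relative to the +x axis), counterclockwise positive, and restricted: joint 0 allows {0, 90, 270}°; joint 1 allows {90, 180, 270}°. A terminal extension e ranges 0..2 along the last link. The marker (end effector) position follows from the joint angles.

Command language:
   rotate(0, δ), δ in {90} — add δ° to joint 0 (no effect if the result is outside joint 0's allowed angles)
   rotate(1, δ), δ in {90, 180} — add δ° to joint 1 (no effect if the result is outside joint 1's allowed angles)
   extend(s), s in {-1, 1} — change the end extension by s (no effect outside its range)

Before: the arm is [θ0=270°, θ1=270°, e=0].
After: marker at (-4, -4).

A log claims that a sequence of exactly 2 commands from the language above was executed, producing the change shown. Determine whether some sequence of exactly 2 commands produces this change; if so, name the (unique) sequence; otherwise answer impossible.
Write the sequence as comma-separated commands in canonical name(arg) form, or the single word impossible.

start: [θ0=270°, θ1=270°, e=0]
t=1 extend(1) ⇒ [θ0=270°, θ1=270°, e=1]
t=2 extend(1) ⇒ [θ0=270°, θ1=270°, e=2]
all 25 alternatives checked — unique.

extend(1), extend(1)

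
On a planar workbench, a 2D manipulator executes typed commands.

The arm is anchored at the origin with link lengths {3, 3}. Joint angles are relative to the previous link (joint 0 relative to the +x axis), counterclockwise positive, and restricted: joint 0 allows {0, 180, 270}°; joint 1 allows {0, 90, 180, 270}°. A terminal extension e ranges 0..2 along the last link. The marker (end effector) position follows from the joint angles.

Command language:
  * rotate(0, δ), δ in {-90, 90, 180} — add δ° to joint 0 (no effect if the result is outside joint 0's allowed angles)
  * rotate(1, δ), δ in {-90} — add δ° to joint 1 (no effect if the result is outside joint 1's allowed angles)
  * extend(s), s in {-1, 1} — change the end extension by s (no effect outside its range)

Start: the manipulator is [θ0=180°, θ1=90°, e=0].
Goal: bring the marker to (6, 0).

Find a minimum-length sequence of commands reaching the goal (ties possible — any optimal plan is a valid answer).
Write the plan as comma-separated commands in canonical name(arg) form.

rotate(1, -90), rotate(0, 180)

begin: [θ0=180°, θ1=90°, e=0]
[1] after rotate(1, -90): [θ0=180°, θ1=0°, e=0]
[2] after rotate(0, 180): [θ0=0°, θ1=0°, e=0]
minimal: 2 command(s), checked below 2.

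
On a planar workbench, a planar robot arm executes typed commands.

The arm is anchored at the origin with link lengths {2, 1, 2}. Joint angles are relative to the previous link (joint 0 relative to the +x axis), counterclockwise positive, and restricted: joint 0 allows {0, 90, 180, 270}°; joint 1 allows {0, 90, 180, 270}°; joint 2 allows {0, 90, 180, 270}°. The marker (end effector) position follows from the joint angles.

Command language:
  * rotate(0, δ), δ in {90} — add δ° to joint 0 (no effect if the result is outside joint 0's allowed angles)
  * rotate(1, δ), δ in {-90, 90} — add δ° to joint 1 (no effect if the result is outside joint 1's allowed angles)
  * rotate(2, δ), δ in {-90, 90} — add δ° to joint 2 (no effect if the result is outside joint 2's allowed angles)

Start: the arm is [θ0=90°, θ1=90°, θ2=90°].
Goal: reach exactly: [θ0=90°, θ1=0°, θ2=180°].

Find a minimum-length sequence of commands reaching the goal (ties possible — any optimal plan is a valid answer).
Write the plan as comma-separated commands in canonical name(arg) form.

initial: [θ0=90°, θ1=90°, θ2=90°]
t=1 rotate(1, -90) ⇒ [θ0=90°, θ1=0°, θ2=90°]
t=2 rotate(2, 90) ⇒ [θ0=90°, θ1=0°, θ2=180°]
minimal: 2 command(s), checked below 2.

rotate(1, -90), rotate(2, 90)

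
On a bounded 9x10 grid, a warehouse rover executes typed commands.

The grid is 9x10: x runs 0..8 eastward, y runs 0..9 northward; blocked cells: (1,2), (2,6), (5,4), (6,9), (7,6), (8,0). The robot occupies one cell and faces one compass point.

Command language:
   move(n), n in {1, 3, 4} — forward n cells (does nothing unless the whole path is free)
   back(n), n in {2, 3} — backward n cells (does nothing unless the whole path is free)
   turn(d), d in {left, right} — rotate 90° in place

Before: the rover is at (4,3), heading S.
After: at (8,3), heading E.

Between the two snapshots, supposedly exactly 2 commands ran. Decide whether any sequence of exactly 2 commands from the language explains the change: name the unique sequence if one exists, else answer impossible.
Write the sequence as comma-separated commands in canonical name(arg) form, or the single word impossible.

key: order matters: swapping turn(left) and move(4) lands elsewhere
initial: at (4,3), heading S
t=1 turn(left) ⇒ at (4,3), heading E
t=2 move(4) ⇒ at (8,3), heading E
all 49 alternatives checked — unique.

turn(left), move(4)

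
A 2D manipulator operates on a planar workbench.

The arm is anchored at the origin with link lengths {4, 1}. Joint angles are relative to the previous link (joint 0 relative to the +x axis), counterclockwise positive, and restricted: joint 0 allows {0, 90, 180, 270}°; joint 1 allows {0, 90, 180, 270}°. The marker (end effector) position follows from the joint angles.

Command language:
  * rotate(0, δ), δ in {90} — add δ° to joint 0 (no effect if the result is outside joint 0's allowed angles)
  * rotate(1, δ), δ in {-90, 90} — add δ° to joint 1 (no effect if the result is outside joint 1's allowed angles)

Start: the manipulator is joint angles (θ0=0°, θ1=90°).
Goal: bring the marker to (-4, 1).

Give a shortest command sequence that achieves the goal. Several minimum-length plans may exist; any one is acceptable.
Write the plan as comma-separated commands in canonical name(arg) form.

rotate(0, 90), rotate(0, 90), rotate(1, 90), rotate(1, 90)

from: joint angles (θ0=0°, θ1=90°)
1. rotate(0, 90) → joint angles (θ0=90°, θ1=90°)
2. rotate(0, 90) → joint angles (θ0=180°, θ1=90°)
3. rotate(1, 90) → joint angles (θ0=180°, θ1=180°)
4. rotate(1, 90) → joint angles (θ0=180°, θ1=270°)
nothing shorter than 4 reaches the goal.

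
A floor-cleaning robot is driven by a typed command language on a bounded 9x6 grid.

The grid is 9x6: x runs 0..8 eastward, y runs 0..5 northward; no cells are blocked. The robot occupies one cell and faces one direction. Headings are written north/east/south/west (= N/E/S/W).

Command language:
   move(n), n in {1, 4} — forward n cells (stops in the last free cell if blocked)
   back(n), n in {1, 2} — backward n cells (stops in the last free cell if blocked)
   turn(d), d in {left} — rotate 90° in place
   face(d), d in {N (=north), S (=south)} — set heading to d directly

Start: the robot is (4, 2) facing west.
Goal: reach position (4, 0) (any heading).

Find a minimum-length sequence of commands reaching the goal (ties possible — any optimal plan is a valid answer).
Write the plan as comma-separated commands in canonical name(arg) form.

turn(left), move(4)

start: (4, 2) facing west
1. turn(left) → (4, 2) facing south
2. move(4) → (4, 0) facing south
shorter routes all fall short; 2 is best.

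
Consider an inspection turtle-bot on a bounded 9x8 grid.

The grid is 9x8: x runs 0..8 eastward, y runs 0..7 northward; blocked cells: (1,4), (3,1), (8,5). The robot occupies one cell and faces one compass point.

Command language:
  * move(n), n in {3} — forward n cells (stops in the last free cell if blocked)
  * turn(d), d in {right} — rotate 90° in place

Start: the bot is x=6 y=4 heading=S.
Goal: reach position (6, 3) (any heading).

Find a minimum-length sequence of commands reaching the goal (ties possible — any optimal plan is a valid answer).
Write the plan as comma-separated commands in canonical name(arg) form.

move(3), move(3), turn(right), turn(right), move(3)

start: x=6 y=4 heading=S
[1] after move(3): x=6 y=1 heading=S
[2] after move(3): x=6 y=0 heading=S
[3] after turn(right): x=6 y=0 heading=W
[4] after turn(right): x=6 y=0 heading=N
[5] after move(3): x=6 y=3 heading=N
nothing shorter than 5 reaches the goal.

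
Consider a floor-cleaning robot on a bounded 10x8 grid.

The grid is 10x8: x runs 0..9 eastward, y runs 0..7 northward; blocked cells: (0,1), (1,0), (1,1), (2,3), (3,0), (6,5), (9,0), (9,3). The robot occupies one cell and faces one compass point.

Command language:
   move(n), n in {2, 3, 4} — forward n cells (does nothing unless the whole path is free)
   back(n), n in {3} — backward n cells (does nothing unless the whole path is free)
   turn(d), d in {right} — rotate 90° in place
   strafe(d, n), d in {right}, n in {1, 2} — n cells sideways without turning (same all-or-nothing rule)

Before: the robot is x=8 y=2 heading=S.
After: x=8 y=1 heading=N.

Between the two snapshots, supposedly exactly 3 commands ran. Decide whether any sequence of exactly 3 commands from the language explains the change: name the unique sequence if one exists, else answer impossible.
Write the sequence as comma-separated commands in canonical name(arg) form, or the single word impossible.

impossible

every 3-command combo misses the target.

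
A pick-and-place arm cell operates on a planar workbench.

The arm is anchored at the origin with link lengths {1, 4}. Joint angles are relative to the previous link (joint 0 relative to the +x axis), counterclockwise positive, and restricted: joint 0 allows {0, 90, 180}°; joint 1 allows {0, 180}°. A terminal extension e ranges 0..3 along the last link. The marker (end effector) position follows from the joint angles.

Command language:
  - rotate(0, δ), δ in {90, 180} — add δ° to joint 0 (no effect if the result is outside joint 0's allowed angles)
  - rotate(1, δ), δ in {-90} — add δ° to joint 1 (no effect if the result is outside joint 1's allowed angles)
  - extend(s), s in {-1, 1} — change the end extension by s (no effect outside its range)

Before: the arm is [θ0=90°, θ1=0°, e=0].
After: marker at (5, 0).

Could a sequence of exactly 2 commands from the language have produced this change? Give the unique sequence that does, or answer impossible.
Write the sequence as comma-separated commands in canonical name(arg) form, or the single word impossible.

rotate(0, 90), rotate(0, 180)

key: running rotate(0, 180) before rotate(0, 90) would end elsewhere — order is forced
begin: [θ0=90°, θ1=0°, e=0]
[1] after rotate(0, 90): [θ0=180°, θ1=0°, e=0]
[2] after rotate(0, 180): [θ0=0°, θ1=0°, e=0]
all 25 alternatives checked — unique.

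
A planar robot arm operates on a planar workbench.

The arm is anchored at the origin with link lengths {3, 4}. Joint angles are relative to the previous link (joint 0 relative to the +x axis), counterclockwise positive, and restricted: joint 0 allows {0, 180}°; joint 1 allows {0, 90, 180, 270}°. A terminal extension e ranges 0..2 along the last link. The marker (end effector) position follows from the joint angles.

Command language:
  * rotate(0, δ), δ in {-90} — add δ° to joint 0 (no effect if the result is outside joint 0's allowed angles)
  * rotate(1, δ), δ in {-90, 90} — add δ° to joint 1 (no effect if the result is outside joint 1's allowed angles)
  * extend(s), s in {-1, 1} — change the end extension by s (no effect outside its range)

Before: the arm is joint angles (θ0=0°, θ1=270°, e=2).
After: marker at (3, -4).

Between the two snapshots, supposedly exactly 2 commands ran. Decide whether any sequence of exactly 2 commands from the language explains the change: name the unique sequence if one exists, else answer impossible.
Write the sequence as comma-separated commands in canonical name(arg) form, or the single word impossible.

extend(-1), extend(-1)

initial: joint angles (θ0=0°, θ1=270°, e=2)
1. extend(-1) → joint angles (θ0=0°, θ1=270°, e=1)
2. extend(-1) → joint angles (θ0=0°, θ1=270°, e=0)
uniquely the one of 25 2-step routes that fits.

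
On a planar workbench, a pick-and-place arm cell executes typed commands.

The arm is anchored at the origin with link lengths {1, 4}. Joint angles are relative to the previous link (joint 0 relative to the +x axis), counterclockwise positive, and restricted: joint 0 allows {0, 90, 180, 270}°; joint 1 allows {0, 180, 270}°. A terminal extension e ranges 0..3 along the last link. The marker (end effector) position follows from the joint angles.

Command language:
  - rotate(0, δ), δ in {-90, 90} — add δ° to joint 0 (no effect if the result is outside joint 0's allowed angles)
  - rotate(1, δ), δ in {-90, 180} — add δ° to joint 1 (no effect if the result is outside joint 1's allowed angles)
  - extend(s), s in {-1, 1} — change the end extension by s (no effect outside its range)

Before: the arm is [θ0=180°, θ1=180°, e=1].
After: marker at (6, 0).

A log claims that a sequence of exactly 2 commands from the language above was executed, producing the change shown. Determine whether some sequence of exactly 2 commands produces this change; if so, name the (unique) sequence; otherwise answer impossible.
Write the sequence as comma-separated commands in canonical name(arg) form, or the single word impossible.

t0: [θ0=180°, θ1=180°, e=1]
[1] after extend(1): [θ0=180°, θ1=180°, e=2]
[2] after extend(1): [θ0=180°, θ1=180°, e=3]
uniquely the one of 36 2-step routes that fits.

extend(1), extend(1)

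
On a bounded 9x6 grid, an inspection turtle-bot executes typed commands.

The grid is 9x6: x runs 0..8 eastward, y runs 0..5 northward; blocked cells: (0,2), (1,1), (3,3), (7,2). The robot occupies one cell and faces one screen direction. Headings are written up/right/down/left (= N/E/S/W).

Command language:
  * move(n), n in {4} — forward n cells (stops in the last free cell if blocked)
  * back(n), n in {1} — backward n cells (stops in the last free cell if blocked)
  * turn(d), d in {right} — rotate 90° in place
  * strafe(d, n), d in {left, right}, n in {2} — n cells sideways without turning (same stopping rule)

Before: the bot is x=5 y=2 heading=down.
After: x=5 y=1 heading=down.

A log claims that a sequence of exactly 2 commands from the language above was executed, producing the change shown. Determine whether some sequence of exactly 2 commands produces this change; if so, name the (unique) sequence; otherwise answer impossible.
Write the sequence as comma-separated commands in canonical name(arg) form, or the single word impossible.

move(4), back(1)

key: move(4) runs into the grid edge before its full distance
t0: x=5 y=2 heading=down
[1] after move(4): x=5 y=0 heading=down
[2] after back(1): x=5 y=1 heading=down
no rival 2-sequence matches.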